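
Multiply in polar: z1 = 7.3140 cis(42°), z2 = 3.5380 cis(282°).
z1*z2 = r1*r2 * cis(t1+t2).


r = 7.3140 * 3.5380 = 25.8769
theta = 42° + 282° = 324° = 324° (mod 360)

25.8769 cis(324°)


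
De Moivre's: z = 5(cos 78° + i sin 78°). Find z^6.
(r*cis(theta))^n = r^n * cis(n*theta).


r^6 = 5^6 = 15625
n*theta = 6*78° = 468° = 108° (mod 360)
a = 15625*cos(108°) = -4828.3905
b = 15625*sin(108°) = 14860.2581

15625 cis(108°) = -4828.3905 + 14860.2581i


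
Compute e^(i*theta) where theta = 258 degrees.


cos(258°) = -0.2079
sin(258°) = -0.9781

e^(i*258°) = -0.2079 - 0.9781i


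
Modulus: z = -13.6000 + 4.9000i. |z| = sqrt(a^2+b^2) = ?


|z| = sqrt((-13.6)^2 + 4.9^2) = sqrt(184.96 + 24.01) = sqrt(208.97) = 14.4558

|z| = 14.4558


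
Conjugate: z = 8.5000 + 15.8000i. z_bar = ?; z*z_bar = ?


z_bar = 8.5000 - 15.8000i
z*z_bar = 8.5^2 + 15.8^2 = 72.25 + 249.64 = 321.89

z_bar = 8.5000 - 15.8000i, z*z_bar = 321.89


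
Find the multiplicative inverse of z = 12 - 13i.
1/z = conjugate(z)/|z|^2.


|z|^2 = 144+169 = 313
1/z = (12 + 13i)/313

1/z = 0.0383 + 0.0415i


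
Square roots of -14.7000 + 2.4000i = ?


|z| = sqrt(216.09+5.76) = 14.8946
sqrt((|z|+a)/2) = sqrt((14.8946+(-14.7))/2) = sqrt(0.0973) = 0.3120
sqrt((|z|-a)/2) = sqrt((14.8946-(-14.7))/2) = sqrt(14.7973) = 3.8467

±(0.3120 + 3.8467i) i.e. 0.3120 + 3.8467i and -0.3120 - 3.8467i


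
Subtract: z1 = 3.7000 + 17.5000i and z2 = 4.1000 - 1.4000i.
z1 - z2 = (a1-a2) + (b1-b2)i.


Real: 3.7 - 4.1 = -0.4
Imag: 17.5 + 1.4 = 18.9

-0.4000 + 18.9000i


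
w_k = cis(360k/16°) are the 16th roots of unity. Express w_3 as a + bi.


Angle = 360*3/16 = 67.5°
a = cos(67.5°) = 0.3827
b = sin(67.5°) = 0.9239

0.3827 + 0.9239i


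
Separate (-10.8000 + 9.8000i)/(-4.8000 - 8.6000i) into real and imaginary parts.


Multiply by conjugate: (-10.8000 + 9.8000i)(-4.8000 + 8.6000i) / ((-4.8)^2 + (-8.6)^2)
Numerator real = -10.8*(-4.8) + 9.8*(-8.6) = -32.44
Numerator imag = 9.8*(-4.8) - (-10.8)*(-8.6) = -139.92
Denominator = 97
Re(z) = -32.44/97 = -0.3344
Im(z) = -139.92/97 = -1.4425

Re(z) = -0.3344, Im(z) = -1.4425


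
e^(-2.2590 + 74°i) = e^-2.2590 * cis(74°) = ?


e^-2.2590 = 0.10445
cos(74°) = 0.2756
sin(74°) = 0.9613
Real = 0.10445*0.2756 = 0.0288
Imag = 0.10445*0.9613 = 0.1004

0.0288 + 0.1004i


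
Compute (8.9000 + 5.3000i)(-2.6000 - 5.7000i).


Real = 8.9*(-2.6) - 5.3*(-5.7) = -23.14 - (-30.21) = 7.07
Imag = 8.9*(-5.7) - (2.6)*5.3 = -50.73 - (13.78) = -64.51

7.0700 - 64.5100i


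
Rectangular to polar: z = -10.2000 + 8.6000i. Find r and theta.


r = sqrt(104.04+73.96) = sqrt(178) = 13.3417
theta = atan2(8.6, -10.2) = 139.8645 degrees

r = 13.3417, theta = 139.8645 degrees


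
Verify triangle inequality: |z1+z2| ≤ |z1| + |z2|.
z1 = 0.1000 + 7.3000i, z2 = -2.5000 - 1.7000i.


|z1| = sqrt(0.1^2 + 7.3^2) = sqrt(53.3) = 7.3007
|z2| = sqrt((-2.5)^2 + (-1.7)^2) = sqrt(9.14) = 3.0232
z1+z2 = -2.4000 + 5.6000i
|z1+z2| = sqrt(37.12) = 6.0926
|z1|+|z2| = 7.3007 + 3.0232 = 10.3239

|z1+z2| = 6.0926 ≤ |z1|+|z2| = 10.3239 (verified)


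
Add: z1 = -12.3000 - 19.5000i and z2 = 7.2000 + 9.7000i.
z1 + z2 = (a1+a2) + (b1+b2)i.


Real: -12.3 + 7.2 = -5.1
Imag: -19.5 + 9.7 = -9.8

-5.1000 - 9.8000i


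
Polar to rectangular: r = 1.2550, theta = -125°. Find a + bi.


a = 1.2550*cos(-125°) = 1.2550*(-0.57358) = -0.7198
b = 1.2550*sin(-125°) = 1.2550*(-0.81915) = -1.0280

-0.7198 - 1.0280i


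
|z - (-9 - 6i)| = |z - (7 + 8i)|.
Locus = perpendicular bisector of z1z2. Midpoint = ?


Equal distances means the locus is the perpendicular bisector of z1 and z2.
Midpoint = ((-9+7)/2, (-6+8)/2) = (-1.0000, 1.0000)

Perpendicular bisector through (-1.0000, 1.0000)


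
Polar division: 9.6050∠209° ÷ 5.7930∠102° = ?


r = 9.6050 / 5.7930 = 1.6580
theta = 209° - 102° = 107° = 107° (mod 360)

1.6580 cis(107°)


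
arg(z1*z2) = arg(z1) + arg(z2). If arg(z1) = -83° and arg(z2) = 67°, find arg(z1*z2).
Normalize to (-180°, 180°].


arg(z1*z2) = -83° + 67° = -16°
Normalized to (-180°, 180°]: -16°

-16°


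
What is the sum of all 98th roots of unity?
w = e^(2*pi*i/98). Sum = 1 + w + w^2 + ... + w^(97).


The sum of all 98th roots of unity is 0.
Geometric series: (1 - w^98)/(1 - w) = (1-1)/(1-w) = 0 since w^98 = 1, w ≠ 1.
Alternatively: coefficient of z^97 in z^98 - 1 is 0.

0


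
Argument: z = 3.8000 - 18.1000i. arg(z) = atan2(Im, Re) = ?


Re = 3.8, Im = -18.1
arg = atan2(-18.1, 3.8) = -78.1433 degrees

arg(z) = -78.1433 degrees


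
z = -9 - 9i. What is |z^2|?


|z| = sqrt(81+81) = sqrt(162) = 12.7279
|z^2| = |z|^2 = (sqrt(162))^2 = 162

|z^2| = 162


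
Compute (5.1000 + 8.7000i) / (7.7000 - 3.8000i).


Conjugate of z2 = 7.7000 + 3.8000i
Numerator: (5.1000 + 8.7000i)(7.7000 + 3.8000i) = 6.2100 + 86.3700i
Denominator: 7.7^2 + (-3.8)^2 = 73.73
Result = (6.2100 + 86.3700i)/73.73

0.0842 + 1.1714i


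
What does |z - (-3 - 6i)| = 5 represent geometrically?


|z - z0| = r is a circle with center z0 and radius r.
Center = (-3, -6), radius = 5

Circle with center (-3, -6) and radius 5


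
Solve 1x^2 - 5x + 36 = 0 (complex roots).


disc = (-5)^2 - 4*1*36 = 25 - 144 = -119
sqrt(|disc|) = sqrt(119) = 10.9087
Real part = 5/(2*1) = 2.5000
Imag part = 10.9087/(2*1) = 5.4544

2.5000 ± 5.4544i


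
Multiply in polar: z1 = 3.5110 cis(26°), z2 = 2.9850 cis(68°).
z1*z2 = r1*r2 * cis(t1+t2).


r = 3.5110 * 2.9850 = 10.4803
theta = 26° + 68° = 94° = 94° (mod 360)

10.4803 cis(94°)


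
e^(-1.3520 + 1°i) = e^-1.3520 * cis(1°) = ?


e^-1.3520 = 0.2587
cos(1°) = 0.99985
sin(1°) = 0.0175
Real = 0.2587*0.99985 = 0.2587
Imag = 0.2587*0.0175 = 0.0045

0.2587 + 0.0045i


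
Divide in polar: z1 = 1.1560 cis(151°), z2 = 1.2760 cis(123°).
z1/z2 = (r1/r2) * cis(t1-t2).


r = 1.1560 / 1.2760 = 0.9060
theta = 151° - 123° = 28° = 28° (mod 360)

0.9060 cis(28°)


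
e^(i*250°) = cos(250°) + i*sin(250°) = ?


cos(250°) = -0.3420
sin(250°) = -0.9397

e^(i*250°) = -0.3420 - 0.9397i


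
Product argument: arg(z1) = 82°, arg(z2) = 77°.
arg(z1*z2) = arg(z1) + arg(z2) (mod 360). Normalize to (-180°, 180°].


arg(z1*z2) = 82° + 77° = 159°
Normalized to (-180°, 180°]: 159°

159°


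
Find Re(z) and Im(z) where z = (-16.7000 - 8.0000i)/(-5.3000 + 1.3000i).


Multiply by conjugate: (-16.7000 - 8.0000i)(-5.3000 - 1.3000i) / ((-5.3)^2 + 1.3^2)
Numerator real = -16.7*(-5.3) - (8)*1.3 = 78.11
Numerator imag = -8*(-5.3) - (-16.7)*1.3 = 64.11
Denominator = 29.78
Re(z) = 78.11/29.78 = 2.6229
Im(z) = 64.11/29.78 = 2.1528

Re(z) = 2.6229, Im(z) = 2.1528


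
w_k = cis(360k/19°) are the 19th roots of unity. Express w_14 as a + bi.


Angle = 360*14/19 = 265.2632°
a = cos(265.2632°) = -0.0826
b = sin(265.2632°) = -0.9966

-0.0826 - 0.9966i


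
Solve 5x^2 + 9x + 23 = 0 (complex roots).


disc = 9^2 - 4*5*23 = 81 - 460 = -379
sqrt(|disc|) = sqrt(379) = 19.4679
Real part = -9/(2*5) = -0.9000
Imag part = 19.4679/(2*5) = 1.9468

-0.9000 ± 1.9468i


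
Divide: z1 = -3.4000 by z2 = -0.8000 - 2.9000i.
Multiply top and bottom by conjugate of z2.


Conjugate of z2 = -0.8000 + 2.9000i
Numerator: (-3.4000)(-0.8000 + 2.9000i) = 2.7200 - 9.8600i
Denominator: (-0.8)^2 + (-2.9)^2 = 9.05
Result = (2.7200 - 9.8600i)/9.05

0.3006 - 1.0895i


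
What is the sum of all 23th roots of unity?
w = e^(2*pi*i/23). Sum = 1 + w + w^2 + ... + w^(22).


The sum of all 23th roots of unity is 0.
Geometric series: (1 - w^23)/(1 - w) = (1-1)/(1-w) = 0 since w^23 = 1, w ≠ 1.
Alternatively: coefficient of z^22 in z^23 - 1 is 0.

0


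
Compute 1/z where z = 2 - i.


|z|^2 = 4+1 = 5
1/z = (2 + 1i)/5

1/z = 0.4000 + 0.2000i


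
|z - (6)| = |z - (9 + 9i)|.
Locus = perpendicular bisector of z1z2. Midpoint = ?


Equal distances means the locus is the perpendicular bisector of z1 and z2.
Midpoint = ((6+9)/2, (0+9)/2) = (7.5000, 4.5000)

Perpendicular bisector through (7.5000, 4.5000)


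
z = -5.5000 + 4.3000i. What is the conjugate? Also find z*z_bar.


z_bar = -5.5000 - 4.3000i
z*z_bar = (-5.5)^2 + 4.3^2 = 30.25 + 18.49 = 48.74

z_bar = -5.5000 - 4.3000i, z*z_bar = 48.74


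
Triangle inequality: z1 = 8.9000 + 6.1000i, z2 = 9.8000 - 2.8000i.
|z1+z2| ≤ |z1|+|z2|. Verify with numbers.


|z1| = sqrt(8.9^2 + 6.1^2) = sqrt(116.42) = 10.7898
|z2| = sqrt(9.8^2 + (-2.8)^2) = sqrt(103.88) = 10.1922
z1+z2 = 18.7000 + 3.3000i
|z1+z2| = sqrt(360.58) = 18.9889
|z1|+|z2| = 10.7898 + 10.1922 = 20.9820

|z1+z2| = 18.9889 ≤ |z1|+|z2| = 20.9820 (verified)


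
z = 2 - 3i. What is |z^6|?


|z| = sqrt(4+9) = sqrt(13) = 3.6056
|z^6| = |z|^6 = (sqrt(13))^6 = 13^3 = 2197

|z^6| = 2197


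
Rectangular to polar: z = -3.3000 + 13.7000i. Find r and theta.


r = sqrt(10.89+187.69) = sqrt(198.58) = 14.0918
theta = atan2(13.7, -3.3) = 103.5432 degrees

r = 14.0918, theta = 103.5432 degrees


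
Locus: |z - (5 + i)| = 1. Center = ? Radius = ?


|z - z0| = r is a circle with center z0 and radius r.
Center = (5, 1), radius = 1

Circle with center (5, 1) and radius 1


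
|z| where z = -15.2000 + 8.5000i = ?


|z| = sqrt((-15.2)^2 + 8.5^2) = sqrt(231.04 + 72.25) = sqrt(303.29) = 17.4152

|z| = 17.4152


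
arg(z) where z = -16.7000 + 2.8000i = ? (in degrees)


Re = -16.7, Im = 2.8
arg = atan2(2.8, -16.7) = 170.4821 degrees

arg(z) = 170.4821 degrees


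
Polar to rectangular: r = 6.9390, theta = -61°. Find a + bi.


a = 6.9390*cos(-61°) = 6.9390*0.48481 = 3.3641
b = 6.9390*sin(-61°) = 6.9390*(-0.87462) = -6.0690

3.3641 - 6.0690i


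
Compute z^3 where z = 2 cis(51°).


r^3 = 2^3 = 8
n*theta = 3*51° = 153° = 153° (mod 360)
a = 8*cos(153°) = -7.1281
b = 8*sin(153°) = 3.6319

8 cis(153°) = -7.1281 + 3.6319i


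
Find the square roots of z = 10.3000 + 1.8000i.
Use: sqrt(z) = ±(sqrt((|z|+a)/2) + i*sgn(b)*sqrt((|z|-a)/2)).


|z| = sqrt(106.09+3.24) = 10.4561
sqrt((|z|+a)/2) = sqrt((10.4561+10.3)/2) = sqrt(10.3780) = 3.2215
sqrt((|z|-a)/2) = sqrt((10.4561-10.3)/2) = sqrt(0.0780) = 0.2794

±(3.2215 + 0.2794i) i.e. 3.2215 + 0.2794i and -3.2215 - 0.2794i


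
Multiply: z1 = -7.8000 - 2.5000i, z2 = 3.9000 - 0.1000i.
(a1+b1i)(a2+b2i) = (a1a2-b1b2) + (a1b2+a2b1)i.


Real = -7.8*3.9 - (-2.5)*(-0.1) = -30.42 - 0.25 = -30.67
Imag = -7.8*(-0.1) + 3.9*(-2.5) = 0.78 - (9.75) = -8.97

-30.6700 - 8.9700i


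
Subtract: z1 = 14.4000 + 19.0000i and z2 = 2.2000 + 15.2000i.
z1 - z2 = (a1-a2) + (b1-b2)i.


Real: 14.4 - 2.2 = 12.2
Imag: 19 - 15.2 = 3.8

12.2000 + 3.8000i


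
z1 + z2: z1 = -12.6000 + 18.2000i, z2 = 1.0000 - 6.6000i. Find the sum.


Real: -12.6 + 1 = -11.6
Imag: 18.2 - 6.6 = 11.6

-11.6000 + 11.6000i


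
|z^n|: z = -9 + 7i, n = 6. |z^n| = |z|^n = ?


|z| = sqrt(81+49) = sqrt(130) = 11.4018
|z^6| = |z|^6 = (sqrt(130))^6 = 130^3 = 2197000

|z^6| = 2197000


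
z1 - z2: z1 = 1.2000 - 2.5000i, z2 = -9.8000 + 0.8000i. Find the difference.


Real: 1.2 + 9.8 = 11
Imag: -2.5 - 0.8 = -3.3

11.0000 - 3.3000i


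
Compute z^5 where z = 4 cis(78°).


r^5 = 4^5 = 1024
n*theta = 5*78° = 390° = 30° (mod 360)
a = 1024*cos(30°) = 886.8100
b = 1024*sin(30°) = 512.0000

1024 cis(30°) = 886.8100 + 512.0000i


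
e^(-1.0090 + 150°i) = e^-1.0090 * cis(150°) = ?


e^-1.0090 = 0.3646
cos(150°) = -0.866
sin(150°) = 0.5
Real = 0.3646*(-0.866) = -0.3157
Imag = 0.3646*0.5 = 0.1823

-0.3157 + 0.1823i


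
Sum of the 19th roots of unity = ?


The sum of all 19th roots of unity is 0.
Geometric series: (1 - w^19)/(1 - w) = (1-1)/(1-w) = 0 since w^19 = 1, w ≠ 1.
Alternatively: coefficient of z^18 in z^19 - 1 is 0.

0


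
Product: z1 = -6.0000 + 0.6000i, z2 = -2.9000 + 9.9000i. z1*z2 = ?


Real = -6*(-2.9) - 0.6*9.9 = 17.4 - 5.94 = 11.46
Imag = -6*9.9 - (2.9)*0.6 = -59.4 - (1.74) = -61.14

11.4600 - 61.1400i


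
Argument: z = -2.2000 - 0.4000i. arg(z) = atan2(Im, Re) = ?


Re = -2.2, Im = -0.4
arg = atan2(-0.4, -2.2) = -169.6952 degrees

arg(z) = -169.6952 degrees


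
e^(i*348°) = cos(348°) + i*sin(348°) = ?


cos(348°) = 0.9781
sin(348°) = -0.2079

e^(i*348°) = 0.9781 - 0.2079i


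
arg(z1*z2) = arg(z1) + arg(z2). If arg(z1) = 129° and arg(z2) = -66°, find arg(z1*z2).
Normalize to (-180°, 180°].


arg(z1*z2) = 129° - 66° = 63°
Normalized to (-180°, 180°]: 63°

63°


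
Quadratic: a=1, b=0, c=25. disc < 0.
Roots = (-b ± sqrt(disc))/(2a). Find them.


disc = 0^2 - 4*1*25 = 0 - 100 = -100
sqrt(|disc|) = sqrt(100) = 10.0000
Real part = 0/(2*1) = 0
Imag part = 10.0000/(2*1) = 5.0000

0 ± 5.0000i


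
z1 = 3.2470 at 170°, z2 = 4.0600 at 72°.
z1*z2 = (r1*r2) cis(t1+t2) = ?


r = 3.2470 * 4.0600 = 13.1828
theta = 170° + 72° = 242° = 242° (mod 360)

13.1828 cis(242°)


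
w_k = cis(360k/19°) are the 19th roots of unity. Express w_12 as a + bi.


Angle = 360*12/19 = 227.3684°
a = cos(227.3684°) = -0.6773
b = sin(227.3684°) = -0.7357

-0.6773 - 0.7357i


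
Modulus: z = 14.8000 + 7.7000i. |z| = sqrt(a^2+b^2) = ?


|z| = sqrt(14.8^2 + 7.7^2) = sqrt(219.04 + 59.29) = sqrt(278.33) = 16.6832

|z| = 16.6832


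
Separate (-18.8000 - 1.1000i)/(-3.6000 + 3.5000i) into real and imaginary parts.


Multiply by conjugate: (-18.8000 - 1.1000i)(-3.6000 - 3.5000i) / ((-3.6)^2 + 3.5^2)
Numerator real = -18.8*(-3.6) - (1.1)*3.5 = 63.83
Numerator imag = -1.1*(-3.6) - (-18.8)*3.5 = 69.76
Denominator = 25.21
Re(z) = 63.83/25.21 = 2.5319
Im(z) = 69.76/25.21 = 2.7672

Re(z) = 2.5319, Im(z) = 2.7672


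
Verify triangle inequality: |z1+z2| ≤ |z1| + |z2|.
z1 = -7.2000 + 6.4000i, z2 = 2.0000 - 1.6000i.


|z1| = sqrt((-7.2)^2 + 6.4^2) = sqrt(92.8) = 9.6333
|z2| = sqrt(2^2 + (-1.6)^2) = sqrt(6.56) = 2.5612
z1+z2 = -5.2000 + 4.8000i
|z1+z2| = sqrt(50.08) = 7.0767
|z1|+|z2| = 9.6333 + 2.5612 = 12.1945

|z1+z2| = 7.0767 ≤ |z1|+|z2| = 12.1945 (verified)


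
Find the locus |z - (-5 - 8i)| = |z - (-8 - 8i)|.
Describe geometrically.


Equal distances means the locus is the perpendicular bisector of z1 and z2.
Midpoint = ((-5+(-8))/2, (-8+(-8))/2) = (-6.5000, -8.0000)

Perpendicular bisector through (-6.5000, -8.0000)


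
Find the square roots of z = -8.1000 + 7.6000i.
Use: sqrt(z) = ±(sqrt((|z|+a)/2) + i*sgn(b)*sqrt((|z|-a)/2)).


|z| = sqrt(65.61+57.76) = 11.1072
sqrt((|z|+a)/2) = sqrt((11.1072+(-8.1))/2) = sqrt(1.5036) = 1.2262
sqrt((|z|-a)/2) = sqrt((11.1072-(-8.1))/2) = sqrt(9.6036) = 3.0990

±(1.2262 + 3.0990i) i.e. 1.2262 + 3.0990i and -1.2262 - 3.0990i


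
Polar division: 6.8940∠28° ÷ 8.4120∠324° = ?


r = 6.8940 / 8.4120 = 0.8195
theta = 28° - 324° = -296° = 64° (mod 360)

0.8195 cis(64°)


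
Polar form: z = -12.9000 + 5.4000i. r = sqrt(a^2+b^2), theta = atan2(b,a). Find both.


r = sqrt(166.41+29.16) = sqrt(195.57) = 13.9846
theta = atan2(5.4, -12.9) = 157.2856 degrees

r = 13.9846, theta = 157.2856 degrees


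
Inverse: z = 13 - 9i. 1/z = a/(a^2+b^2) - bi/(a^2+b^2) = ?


|z|^2 = 169+81 = 250
1/z = (13 + 9i)/250

1/z = 0.0520 + 0.0360i


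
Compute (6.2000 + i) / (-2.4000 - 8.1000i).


Conjugate of z2 = -2.4000 + 8.1000i
Numerator: (6.2000 + i)(-2.4000 + 8.1000i) = -22.9800 + 47.8200i
Denominator: (-2.4)^2 + (-8.1)^2 = 71.37
Result = (-22.9800 + 47.8200i)/71.37

-0.3220 + 0.6700i


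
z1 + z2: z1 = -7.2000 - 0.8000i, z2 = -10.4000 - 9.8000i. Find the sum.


Real: -7.2 - 10.4 = -17.6
Imag: -0.8 - 9.8 = -10.6

-17.6000 - 10.6000i


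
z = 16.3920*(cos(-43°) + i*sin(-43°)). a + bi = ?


a = 16.3920*cos(-43°) = 16.3920*0.73135 = 11.9883
b = 16.3920*sin(-43°) = 16.3920*(-0.682) = -11.1793

11.9883 - 11.1793i


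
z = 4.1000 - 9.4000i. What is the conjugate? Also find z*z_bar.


z_bar = 4.1000 + 9.4000i
z*z_bar = 4.1^2 + (-9.4)^2 = 16.81 + 88.36 = 105.17

z_bar = 4.1000 + 9.4000i, z*z_bar = 105.17


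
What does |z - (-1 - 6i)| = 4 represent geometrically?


|z - z0| = r is a circle with center z0 and radius r.
Center = (-1, -6), radius = 4

Circle with center (-1, -6) and radius 4


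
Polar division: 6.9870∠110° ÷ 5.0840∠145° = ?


r = 6.9870 / 5.0840 = 1.3743
theta = 110° - 145° = -35° = 325° (mod 360)

1.3743 cis(325°)


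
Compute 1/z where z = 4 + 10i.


|z|^2 = 16+100 = 116
1/z = (4 - 10i)/116

1/z = 0.0345 - 0.0862i


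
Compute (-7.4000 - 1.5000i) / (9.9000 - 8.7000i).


Conjugate of z2 = 9.9000 + 8.7000i
Numerator: (-7.4000 - 1.5000i)(9.9000 + 8.7000i) = -60.2100 - 79.2300i
Denominator: 9.9^2 + (-8.7)^2 = 173.7
Result = (-60.2100 - 79.2300i)/173.7

-0.3466 - 0.4561i


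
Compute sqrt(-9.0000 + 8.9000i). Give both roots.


|z| = sqrt(81+79.21) = 12.6574
sqrt((|z|+a)/2) = sqrt((12.6574+(-9))/2) = sqrt(1.8287) = 1.3523
sqrt((|z|-a)/2) = sqrt((12.6574-(-9))/2) = sqrt(10.8287) = 3.2907

±(1.3523 + 3.2907i) i.e. 1.3523 + 3.2907i and -1.3523 - 3.2907i


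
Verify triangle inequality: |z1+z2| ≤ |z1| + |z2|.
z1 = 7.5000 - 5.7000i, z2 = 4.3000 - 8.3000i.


|z1| = sqrt(7.5^2 + (-5.7)^2) = sqrt(88.74) = 9.4202
|z2| = sqrt(4.3^2 + (-8.3)^2) = sqrt(87.38) = 9.3477
z1+z2 = 11.8000 - 14.0000i
|z1+z2| = sqrt(335.24) = 18.3096
|z1|+|z2| = 9.4202 + 9.3477 = 18.7679

|z1+z2| = 18.3096 ≤ |z1|+|z2| = 18.7679 (verified)


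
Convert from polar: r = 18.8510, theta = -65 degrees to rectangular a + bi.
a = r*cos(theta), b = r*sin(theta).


a = 18.8510*cos(-65°) = 18.8510*0.42262 = 7.9668
b = 18.8510*sin(-65°) = 18.8510*(-0.90631) = -17.0848

7.9668 - 17.0848i


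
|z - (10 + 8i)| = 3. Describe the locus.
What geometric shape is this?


|z - z0| = r is a circle with center z0 and radius r.
Center = (10, 8), radius = 3

Circle with center (10, 8) and radius 3


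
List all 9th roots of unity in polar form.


The 9th roots of unity are cis(360k/9°) for k=0..8
Angle step = 360/9 = 40°
Primitive root: cis(40°)
Primitive root = 0.7660 + 0.6428i

9 roots at angles: 0°, 40°, 80°, 120°, 160°, 200°, 240°, 280°, 320°


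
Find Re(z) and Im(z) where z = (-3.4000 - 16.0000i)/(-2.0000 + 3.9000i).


Multiply by conjugate: (-3.4000 - 16.0000i)(-2.0000 - 3.9000i) / ((-2)^2 + 3.9^2)
Numerator real = -3.4*(-2) - (16)*3.9 = -55.6
Numerator imag = -16*(-2) - (-3.4)*3.9 = 45.26
Denominator = 19.21
Re(z) = -55.6/19.21 = -2.8943
Im(z) = 45.26/19.21 = 2.3561

Re(z) = -2.8943, Im(z) = 2.3561


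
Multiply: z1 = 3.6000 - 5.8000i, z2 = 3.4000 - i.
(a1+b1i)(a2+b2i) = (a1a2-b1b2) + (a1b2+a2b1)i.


Real = 3.6*3.4 - (-5.8)*(-1) = 12.24 - 5.8 = 6.44
Imag = 3.6*(-1) + 3.4*(-5.8) = -3.6 - (19.72) = -23.32

6.4400 - 23.3200i


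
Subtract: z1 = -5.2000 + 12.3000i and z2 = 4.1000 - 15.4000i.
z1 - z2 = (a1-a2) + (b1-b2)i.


Real: -5.2 - 4.1 = -9.3
Imag: 12.3 + 15.4 = 27.7

-9.3000 + 27.7000i


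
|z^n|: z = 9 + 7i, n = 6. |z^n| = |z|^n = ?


|z| = sqrt(81+49) = sqrt(130) = 11.4018
|z^6| = |z|^6 = (sqrt(130))^6 = 130^3 = 2197000

|z^6| = 2197000


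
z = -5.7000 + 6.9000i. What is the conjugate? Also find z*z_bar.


z_bar = -5.7000 - 6.9000i
z*z_bar = (-5.7)^2 + 6.9^2 = 32.49 + 47.61 = 80.1

z_bar = -5.7000 - 6.9000i, z*z_bar = 80.1


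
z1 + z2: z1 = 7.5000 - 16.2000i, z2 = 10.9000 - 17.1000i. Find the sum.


Real: 7.5 + 10.9 = 18.4
Imag: -16.2 - 17.1 = -33.3

18.4000 - 33.3000i


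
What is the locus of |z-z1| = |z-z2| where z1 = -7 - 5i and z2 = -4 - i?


Equal distances means the locus is the perpendicular bisector of z1 and z2.
Midpoint = ((-7+(-4))/2, (-5+(-1))/2) = (-5.5000, -3.0000)

Perpendicular bisector through (-5.5000, -3.0000)


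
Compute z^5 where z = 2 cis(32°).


r^5 = 2^5 = 32
n*theta = 5*32° = 160° = 160° (mod 360)
a = 32*cos(160°) = -30.0702
b = 32*sin(160°) = 10.9446

32 cis(160°) = -30.0702 + 10.9446i


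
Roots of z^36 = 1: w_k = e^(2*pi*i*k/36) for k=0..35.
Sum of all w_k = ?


The sum of all 36th roots of unity is 0.
Geometric series: (1 - w^36)/(1 - w) = (1-1)/(1-w) = 0 since w^36 = 1, w ≠ 1.
Alternatively: coefficient of z^35 in z^36 - 1 is 0.

0


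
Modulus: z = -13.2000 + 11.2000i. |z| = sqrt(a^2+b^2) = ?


|z| = sqrt((-13.2)^2 + 11.2^2) = sqrt(174.24 + 125.44) = sqrt(299.68) = 17.3113

|z| = 17.3113


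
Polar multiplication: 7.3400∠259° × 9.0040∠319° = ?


r = 7.3400 * 9.0040 = 66.0894
theta = 259° + 319° = 578° = 218° (mod 360)

66.0894 cis(218°)


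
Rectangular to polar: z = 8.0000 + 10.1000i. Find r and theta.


r = sqrt(64+102.01) = sqrt(166.01) = 12.8845
theta = atan2(10.1, 8) = 51.6180 degrees

r = 12.8845, theta = 51.6180 degrees


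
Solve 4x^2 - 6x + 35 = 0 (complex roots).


disc = (-6)^2 - 4*4*35 = 36 - 560 = -524
sqrt(|disc|) = sqrt(524) = 22.8910
Real part = 6/(2*4) = 0.7500
Imag part = 22.8910/(2*4) = 2.8614

0.7500 ± 2.8614i


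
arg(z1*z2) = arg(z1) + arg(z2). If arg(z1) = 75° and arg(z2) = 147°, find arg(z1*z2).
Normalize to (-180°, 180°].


arg(z1*z2) = 75° + 147° = 222°
Normalized to (-180°, 180°]: -138°

-138°


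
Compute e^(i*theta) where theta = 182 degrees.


cos(182°) = -0.9994
sin(182°) = -0.0349

e^(i*182°) = -0.9994 - 0.0349i


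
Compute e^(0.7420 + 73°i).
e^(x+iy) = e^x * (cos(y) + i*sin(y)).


e^0.7420 = 2.10013
cos(73°) = 0.29237
sin(73°) = 0.9563
Real = 2.10013*0.29237 = 0.6140
Imag = 2.10013*0.9563 = 2.0084

0.6140 + 2.0084i


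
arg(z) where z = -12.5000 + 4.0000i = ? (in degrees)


Re = -12.5, Im = 4
arg = atan2(4, -12.5) = 162.2553 degrees

arg(z) = 162.2553 degrees


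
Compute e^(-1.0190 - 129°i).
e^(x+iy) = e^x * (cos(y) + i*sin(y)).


e^-1.0190 = 0.3610
cos(-129°) = -0.6293
sin(-129°) = -0.7771
Real = 0.3610*(-0.6293) = -0.2272
Imag = 0.3610*(-0.7771) = -0.2805

-0.2272 - 0.2805i


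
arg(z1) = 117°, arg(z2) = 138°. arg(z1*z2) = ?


arg(z1*z2) = 117° + 138° = 255°
Normalized to (-180°, 180°]: -105°

-105°


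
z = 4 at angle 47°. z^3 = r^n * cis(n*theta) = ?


r^3 = 4^3 = 64
n*theta = 3*47° = 141° = 141° (mod 360)
a = 64*cos(141°) = -49.7373
b = 64*sin(141°) = 40.2765

64 cis(141°) = -49.7373 + 40.2765i


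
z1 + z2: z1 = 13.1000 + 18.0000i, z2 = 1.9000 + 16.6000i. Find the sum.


Real: 13.1 + 1.9 = 15
Imag: 18 + 16.6 = 34.6

15.0000 + 34.6000i


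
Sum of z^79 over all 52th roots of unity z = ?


The roots are w_k = w^k with w = e^(2*pi*i/52), and (w^k)^79 = (w^79)^k.
So S = 1 + u + u^2 + ... + u^(51) with u = w^79.
79 = 1*52 + 27, so 79 is not a multiple of 52: u = (w^52)^1 * w^27 = w^27 ≠ 1 (w is a primitive 52th root), while u^52 = (w^52)^79 = 1.
Geometric series: S = (1 - u^52)/(1 - u) = (1 - 1)/(1 - u) = 0

S = 0


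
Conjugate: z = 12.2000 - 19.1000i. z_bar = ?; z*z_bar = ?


z_bar = 12.2000 + 19.1000i
z*z_bar = 12.2^2 + (-19.1)^2 = 148.84 + 364.81 = 513.65

z_bar = 12.2000 + 19.1000i, z*z_bar = 513.65


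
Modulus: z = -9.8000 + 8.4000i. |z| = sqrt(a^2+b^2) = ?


|z| = sqrt((-9.8)^2 + 8.4^2) = sqrt(96.04 + 70.56) = sqrt(166.6) = 12.9074

|z| = 12.9074


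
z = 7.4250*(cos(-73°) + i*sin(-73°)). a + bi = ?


a = 7.4250*cos(-73°) = 7.4250*0.292372 = 2.1709
b = 7.4250*sin(-73°) = 7.4250*(-0.956305) = -7.1006

2.1709 - 7.1006i


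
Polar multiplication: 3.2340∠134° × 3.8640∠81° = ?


r = 3.2340 * 3.8640 = 12.4962
theta = 134° + 81° = 215° = 215° (mod 360)

12.4962 cis(215°)


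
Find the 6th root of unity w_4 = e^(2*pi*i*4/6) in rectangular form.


Angle = 360*4/6 = 240°
a = cos(240°) = -0.5000
b = sin(240°) = -0.8660

-0.5000 - 0.8660i


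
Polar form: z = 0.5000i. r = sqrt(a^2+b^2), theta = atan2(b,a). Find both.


r = sqrt(0+0.25) = sqrt(0.25) = 0.5000
theta = atan2(0.5, 0) = 90.0000 degrees

r = 0.5000, theta = 90.0000 degrees


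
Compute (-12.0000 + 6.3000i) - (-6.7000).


Real: -12 + 6.7 = -5.3
Imag: 6.3 - 0 = 6.3

-5.3000 + 6.3000i


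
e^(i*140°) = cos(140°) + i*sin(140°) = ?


cos(140°) = -0.7660
sin(140°) = 0.6428

e^(i*140°) = -0.7660 + 0.6428i


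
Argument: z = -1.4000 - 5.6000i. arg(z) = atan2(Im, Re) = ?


Re = -1.4, Im = -5.6
arg = atan2(-5.6, -1.4) = -104.0362 degrees

arg(z) = -104.0362 degrees


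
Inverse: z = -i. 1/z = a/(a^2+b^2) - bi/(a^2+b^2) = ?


|z|^2 = 0+1 = 1
1/z = (0 + 1i)/1

1/z = 0 + 1.0000i


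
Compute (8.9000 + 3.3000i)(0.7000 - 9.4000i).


Real = 8.9*0.7 - 3.3*(-9.4) = 6.23 - (-31.02) = 37.25
Imag = 8.9*(-9.4) + 0.7*3.3 = -83.66 + 2.31 = -81.35

37.2500 - 81.3500i


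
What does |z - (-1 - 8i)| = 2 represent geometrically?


|z - z0| = r is a circle with center z0 and radius r.
Center = (-1, -8), radius = 2

Circle with center (-1, -8) and radius 2


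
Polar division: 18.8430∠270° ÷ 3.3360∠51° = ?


r = 18.8430 / 3.3360 = 5.6484
theta = 270° - 51° = 219° = 219° (mod 360)

5.6484 cis(219°)


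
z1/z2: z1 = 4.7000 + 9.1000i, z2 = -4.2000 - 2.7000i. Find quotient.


Conjugate of z2 = -4.2000 + 2.7000i
Numerator: (4.7000 + 9.1000i)(-4.2000 + 2.7000i) = -44.3100 - 25.5300i
Denominator: (-4.2)^2 + (-2.7)^2 = 24.93
Result = (-44.3100 - 25.5300i)/24.93

-1.7774 - 1.0241i


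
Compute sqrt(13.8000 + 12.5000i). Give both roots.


|z| = sqrt(190.44+156.25) = 18.6196
sqrt((|z|+a)/2) = sqrt((18.6196+13.8)/2) = sqrt(16.2098) = 4.0261
sqrt((|z|-a)/2) = sqrt((18.6196-13.8)/2) = sqrt(2.4098) = 1.5524

±(4.0261 + 1.5524i) i.e. 4.0261 + 1.5524i and -4.0261 - 1.5524i


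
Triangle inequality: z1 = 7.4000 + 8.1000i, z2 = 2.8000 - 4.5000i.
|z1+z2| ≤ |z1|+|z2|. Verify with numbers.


|z1| = sqrt(7.4^2 + 8.1^2) = sqrt(120.37) = 10.9713
|z2| = sqrt(2.8^2 + (-4.5)^2) = sqrt(28.09) = 5.3000
z1+z2 = 10.2000 + 3.6000i
|z1+z2| = sqrt(117) = 10.8167
|z1|+|z2| = 10.9713 + 5.3000 = 16.2713

|z1+z2| = 10.8167 ≤ |z1|+|z2| = 16.2713 (verified)


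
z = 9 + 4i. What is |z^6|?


|z| = sqrt(81+16) = sqrt(97) = 9.8489
|z^6| = |z|^6 = (sqrt(97))^6 = 97^3 = 912673

|z^6| = 912673


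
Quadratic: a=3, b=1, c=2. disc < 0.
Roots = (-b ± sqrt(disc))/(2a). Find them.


disc = 1^2 - 4*3*2 = 1 - 24 = -23
sqrt(|disc|) = sqrt(23) = 4.7958
Real part = -1/(2*3) = -0.1667
Imag part = 4.7958/(2*3) = 0.7993

-0.1667 ± 0.7993i


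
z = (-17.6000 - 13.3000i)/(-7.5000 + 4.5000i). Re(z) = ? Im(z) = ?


Multiply by conjugate: (-17.6000 - 13.3000i)(-7.5000 - 4.5000i) / ((-7.5)^2 + 4.5^2)
Numerator real = -17.6*(-7.5) - (13.3)*4.5 = 72.15
Numerator imag = -13.3*(-7.5) - (-17.6)*4.5 = 178.95
Denominator = 76.5
Re(z) = 72.15/76.5 = 0.9431
Im(z) = 178.95/76.5 = 2.3392

Re(z) = 0.9431, Im(z) = 2.3392


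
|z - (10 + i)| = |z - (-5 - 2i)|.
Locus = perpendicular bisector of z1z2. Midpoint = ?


Equal distances means the locus is the perpendicular bisector of z1 and z2.
Midpoint = ((10+(-5))/2, (1+(-2))/2) = (2.5000, -0.5000)

Perpendicular bisector through (2.5000, -0.5000)


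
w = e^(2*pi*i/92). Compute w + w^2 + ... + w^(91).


With w = e^(2*pi*i/92), all 92 of the 92th roots of unity w^0 = 1, w, ..., w^(91) sum to 0: 1 + w + ... + w^(91) = (1 - w^92)/(1 - w) = 0 since w^92 = 1, w ≠ 1.
Removing the root 1: w + w^2 + ... + w^(91) = 0 - 1 = -1

Sum = -1


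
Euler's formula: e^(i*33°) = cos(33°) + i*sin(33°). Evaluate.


cos(33°) = 0.8387
sin(33°) = 0.5446

e^(i*33°) = 0.8387 + 0.5446i


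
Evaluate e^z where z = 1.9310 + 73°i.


e^1.9310 = 6.8964
cos(73°) = 0.29237
sin(73°) = 0.956305
Real = 6.8964*0.29237 = 2.0163
Imag = 6.8964*0.956305 = 6.5951

2.0163 + 6.5951i


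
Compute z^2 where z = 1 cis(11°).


r^2 = 1^2 = 1
n*theta = 2*11° = 22° = 22° (mod 360)
a = 1*cos(22°) = 0.9272
b = 1*sin(22°) = 0.3746

1 cis(22°) = 0.9272 + 0.3746i


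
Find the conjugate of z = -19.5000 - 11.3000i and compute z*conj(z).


z_bar = -19.5000 + 11.3000i
z*z_bar = (-19.5)^2 + (-11.3)^2 = 380.25 + 127.69 = 507.94

z_bar = -19.5000 + 11.3000i, z*z_bar = 507.94


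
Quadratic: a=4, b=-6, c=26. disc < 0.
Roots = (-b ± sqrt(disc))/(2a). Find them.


disc = (-6)^2 - 4*4*26 = 36 - 416 = -380
sqrt(|disc|) = sqrt(380) = 19.4936
Real part = 6/(2*4) = 0.7500
Imag part = 19.4936/(2*4) = 2.4367

0.7500 ± 2.4367i


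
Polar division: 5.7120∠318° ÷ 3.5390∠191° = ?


r = 5.7120 / 3.5390 = 1.6140
theta = 318° - 191° = 127° = 127° (mod 360)

1.6140 cis(127°)


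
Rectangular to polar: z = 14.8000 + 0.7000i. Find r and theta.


r = sqrt(219.04+0.49) = sqrt(219.53) = 14.8165
theta = atan2(0.7, 14.8) = 2.7079 degrees

r = 14.8165, theta = 2.7079 degrees


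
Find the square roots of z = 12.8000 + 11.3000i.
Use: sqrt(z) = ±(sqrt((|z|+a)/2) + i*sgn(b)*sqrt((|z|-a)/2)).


|z| = sqrt(163.84+127.69) = 17.0742
sqrt((|z|+a)/2) = sqrt((17.0742+12.8)/2) = sqrt(14.9371) = 3.8649
sqrt((|z|-a)/2) = sqrt((17.0742-12.8)/2) = sqrt(2.1371) = 1.4619

±(3.8649 + 1.4619i) i.e. 3.8649 + 1.4619i and -3.8649 - 1.4619i


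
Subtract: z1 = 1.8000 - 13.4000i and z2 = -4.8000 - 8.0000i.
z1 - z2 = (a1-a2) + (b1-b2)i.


Real: 1.8 + 4.8 = 6.6
Imag: -13.4 + 8 = -5.4

6.6000 - 5.4000i


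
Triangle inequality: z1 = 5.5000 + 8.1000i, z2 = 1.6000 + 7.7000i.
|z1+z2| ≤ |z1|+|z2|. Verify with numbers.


|z1| = sqrt(5.5^2 + 8.1^2) = sqrt(95.86) = 9.7908
|z2| = sqrt(1.6^2 + 7.7^2) = sqrt(61.85) = 7.8645
z1+z2 = 7.1000 + 15.8000i
|z1+z2| = sqrt(300.05) = 17.3220
|z1|+|z2| = 9.7908 + 7.8645 = 17.6553

|z1+z2| = 17.3220 ≤ |z1|+|z2| = 17.6553 (verified)


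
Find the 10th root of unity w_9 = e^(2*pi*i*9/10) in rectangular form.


Angle = 360*9/10 = 324°
a = cos(324°) = 0.8090
b = sin(324°) = -0.5878

0.8090 - 0.5878i


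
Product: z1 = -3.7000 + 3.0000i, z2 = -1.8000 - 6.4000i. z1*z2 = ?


Real = -3.7*(-1.8) - 3*(-6.4) = 6.66 - (-19.2) = 25.86
Imag = -3.7*(-6.4) - (1.8)*3 = 23.68 - (5.4) = 18.28

25.8600 + 18.2800i


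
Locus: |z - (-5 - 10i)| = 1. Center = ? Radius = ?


|z - z0| = r is a circle with center z0 and radius r.
Center = (-5, -10), radius = 1

Circle with center (-5, -10) and radius 1


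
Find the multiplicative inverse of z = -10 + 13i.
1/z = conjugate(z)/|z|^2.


|z|^2 = 100+169 = 269
1/z = (-10 - 13i)/269

1/z = -0.0372 - 0.0483i


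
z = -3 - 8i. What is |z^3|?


|z| = sqrt(9+64) = sqrt(73) = 8.5440
|z^3| = |z|^3 = (sqrt(73))^3 = 73*sqrt(73)

|z^3| = 73*sqrt(73) ≈ 623.7123


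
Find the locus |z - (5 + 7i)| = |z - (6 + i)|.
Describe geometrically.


Equal distances means the locus is the perpendicular bisector of z1 and z2.
Midpoint = ((5+6)/2, (7+1)/2) = (5.5000, 4.0000)

Perpendicular bisector through (5.5000, 4.0000)


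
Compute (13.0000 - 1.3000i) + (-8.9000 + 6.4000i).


Real: 13 - 8.9 = 4.1
Imag: -1.3 + 6.4 = 5.1

4.1000 + 5.1000i


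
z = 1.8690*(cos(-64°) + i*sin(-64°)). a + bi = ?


a = 1.8690*cos(-64°) = 1.8690*0.43837 = 0.8193
b = 1.8690*sin(-64°) = 1.8690*(-0.89879) = -1.6798

0.8193 - 1.6798i


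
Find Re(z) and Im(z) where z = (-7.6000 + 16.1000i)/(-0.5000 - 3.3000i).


Multiply by conjugate: (-7.6000 + 16.1000i)(-0.5000 + 3.3000i) / ((-0.5)^2 + (-3.3)^2)
Numerator real = -7.6*(-0.5) + 16.1*(-3.3) = -49.33
Numerator imag = 16.1*(-0.5) - (-7.6)*(-3.3) = -33.13
Denominator = 11.14
Re(z) = -49.33/11.14 = -4.4282
Im(z) = -33.13/11.14 = -2.9740

Re(z) = -4.4282, Im(z) = -2.9740


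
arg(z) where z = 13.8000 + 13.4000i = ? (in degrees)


Re = 13.8, Im = 13.4
arg = atan2(13.4, 13.8) = 44.1575 degrees

arg(z) = 44.1575 degrees


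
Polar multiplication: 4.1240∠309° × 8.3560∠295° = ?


r = 4.1240 * 8.3560 = 34.4601
theta = 309° + 295° = 604° = 244° (mod 360)

34.4601 cis(244°)


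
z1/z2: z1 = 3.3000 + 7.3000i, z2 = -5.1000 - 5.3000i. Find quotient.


Conjugate of z2 = -5.1000 + 5.3000i
Numerator: (3.3000 + 7.3000i)(-5.1000 + 5.3000i) = -55.5200 - 19.7400i
Denominator: (-5.1)^2 + (-5.3)^2 = 54.1
Result = (-55.5200 - 19.7400i)/54.1

-1.0262 - 0.3649i


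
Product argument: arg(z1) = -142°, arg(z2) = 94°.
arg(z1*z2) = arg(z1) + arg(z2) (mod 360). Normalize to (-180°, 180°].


arg(z1*z2) = -142° + 94° = -48°
Normalized to (-180°, 180°]: -48°

-48°


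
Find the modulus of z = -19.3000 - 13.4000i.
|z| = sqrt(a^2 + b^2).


|z| = sqrt((-19.3)^2 + (-13.4)^2) = sqrt(372.49 + 179.56) = sqrt(552.05) = 23.4957

|z| = 23.4957


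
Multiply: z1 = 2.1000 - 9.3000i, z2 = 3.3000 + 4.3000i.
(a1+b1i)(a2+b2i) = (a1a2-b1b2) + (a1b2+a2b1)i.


Real = 2.1*3.3 - (-9.3)*4.3 = 6.93 - (-39.99) = 46.92
Imag = 2.1*4.3 + 3.3*(-9.3) = 9.03 - (30.69) = -21.66

46.9200 - 21.6600i


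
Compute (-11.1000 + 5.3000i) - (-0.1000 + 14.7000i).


Real: -11.1 + 0.1 = -11
Imag: 5.3 - 14.7 = -9.4

-11.0000 - 9.4000i


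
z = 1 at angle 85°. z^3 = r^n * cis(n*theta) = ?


r^3 = 1^3 = 1
n*theta = 3*85° = 255° = 255° (mod 360)
a = 1*cos(255°) = -0.2588
b = 1*sin(255°) = -0.9659

1 cis(255°) = -0.2588 - 0.9659i


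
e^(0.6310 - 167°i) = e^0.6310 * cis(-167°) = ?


e^0.6310 = 1.8795
cos(-167°) = -0.97437
sin(-167°) = -0.22495
Real = 1.8795*(-0.97437) = -1.8313
Imag = 1.8795*(-0.22495) = -0.4228

-1.8313 - 0.4228i


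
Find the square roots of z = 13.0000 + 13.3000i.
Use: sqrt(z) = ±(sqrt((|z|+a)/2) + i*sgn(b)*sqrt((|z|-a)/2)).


|z| = sqrt(169+176.89) = 18.5981
sqrt((|z|+a)/2) = sqrt((18.5981+13)/2) = sqrt(15.7991) = 3.9748
sqrt((|z|-a)/2) = sqrt((18.5981-13)/2) = sqrt(2.7991) = 1.6730

±(3.9748 + 1.6730i) i.e. 3.9748 + 1.6730i and -3.9748 - 1.6730i


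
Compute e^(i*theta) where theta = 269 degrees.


cos(269°) = -0.0175
sin(269°) = -0.9998

e^(i*269°) = -0.0175 - 0.9998i


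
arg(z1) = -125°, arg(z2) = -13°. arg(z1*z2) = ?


arg(z1*z2) = -125° - 13° = -138°
Normalized to (-180°, 180°]: -138°

-138°


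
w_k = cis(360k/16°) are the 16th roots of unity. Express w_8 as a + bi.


Angle = 360*8/16 = 180°
a = cos(180°) = -1.0000
b = sin(180°) = 0

-1.0000 + 0i


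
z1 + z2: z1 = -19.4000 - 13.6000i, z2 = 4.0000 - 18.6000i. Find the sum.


Real: -19.4 + 4 = -15.4
Imag: -13.6 - 18.6 = -32.2

-15.4000 - 32.2000i


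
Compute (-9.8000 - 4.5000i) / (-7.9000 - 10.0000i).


Conjugate of z2 = -7.9000 + 10.0000i
Numerator: (-9.8000 - 4.5000i)(-7.9000 + 10.0000i) = 122.4200 - 62.4500i
Denominator: (-7.9)^2 + (-10)^2 = 162.41
Result = (122.4200 - 62.4500i)/162.41

0.7538 - 0.3845i


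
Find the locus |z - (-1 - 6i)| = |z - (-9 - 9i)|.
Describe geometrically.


Equal distances means the locus is the perpendicular bisector of z1 and z2.
Midpoint = ((-1+(-9))/2, (-6+(-9))/2) = (-5.0000, -7.5000)

Perpendicular bisector through (-5.0000, -7.5000)


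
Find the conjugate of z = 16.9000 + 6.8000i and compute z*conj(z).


z_bar = 16.9000 - 6.8000i
z*z_bar = 16.9^2 + 6.8^2 = 285.61 + 46.24 = 331.85

z_bar = 16.9000 - 6.8000i, z*z_bar = 331.85


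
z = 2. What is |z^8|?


|z| = sqrt(4+0) = sqrt(4) = 2
|z^8| = |z|^8 = 2^8 = 256

|z^8| = 256


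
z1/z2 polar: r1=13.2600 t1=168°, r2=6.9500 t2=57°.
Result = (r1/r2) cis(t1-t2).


r = 13.2600 / 6.9500 = 1.9079
theta = 168° - 57° = 111° = 111° (mod 360)

1.9079 cis(111°)


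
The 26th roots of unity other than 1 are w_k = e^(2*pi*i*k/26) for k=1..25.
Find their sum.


With w = e^(2*pi*i/26), all 26 of the 26th roots of unity w^0 = 1, w, ..., w^(25) sum to 0: 1 + w + ... + w^(25) = (1 - w^26)/(1 - w) = 0 since w^26 = 1, w ≠ 1.
Removing the root 1: w + w^2 + ... + w^(25) = 0 - 1 = -1

Sum = -1


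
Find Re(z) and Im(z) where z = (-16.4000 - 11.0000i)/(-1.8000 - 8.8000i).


Multiply by conjugate: (-16.4000 - 11.0000i)(-1.8000 + 8.8000i) / ((-1.8)^2 + (-8.8)^2)
Numerator real = -16.4*(-1.8) - (11)*(-8.8) = 126.32
Numerator imag = -11*(-1.8) - (-16.4)*(-8.8) = -124.52
Denominator = 80.68
Re(z) = 126.32/80.68 = 1.5657
Im(z) = -124.52/80.68 = -1.5434

Re(z) = 1.5657, Im(z) = -1.5434


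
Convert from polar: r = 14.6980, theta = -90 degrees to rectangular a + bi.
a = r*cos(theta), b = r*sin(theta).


a = 14.6980*cos(-90°) = 14.6980*0 = 0
b = 14.6980*sin(-90°) = 14.6980*(-1) = -14.6980

0 - 14.6980i


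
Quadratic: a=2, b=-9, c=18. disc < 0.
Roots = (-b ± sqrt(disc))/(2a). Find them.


disc = (-9)^2 - 4*2*18 = 81 - 144 = -63
sqrt(|disc|) = sqrt(63) = 7.9373
Real part = 9/(2*2) = 2.2500
Imag part = 7.9373/(2*2) = 1.9843

2.2500 ± 1.9843i


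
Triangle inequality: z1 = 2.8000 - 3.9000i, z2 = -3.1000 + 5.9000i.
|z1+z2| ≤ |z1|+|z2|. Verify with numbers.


|z1| = sqrt(2.8^2 + (-3.9)^2) = sqrt(23.05) = 4.8010
|z2| = sqrt((-3.1)^2 + 5.9^2) = sqrt(44.42) = 6.6648
z1+z2 = -0.3000 + 2.0000i
|z1+z2| = sqrt(4.09) = 2.0224
|z1|+|z2| = 4.8010 + 6.6648 = 11.4658

|z1+z2| = 2.0224 ≤ |z1|+|z2| = 11.4658 (verified)


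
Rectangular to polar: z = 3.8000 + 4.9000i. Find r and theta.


r = sqrt(14.44+24.01) = sqrt(38.45) = 6.2008
theta = atan2(4.9, 3.8) = 52.2061 degrees

r = 6.2008, theta = 52.2061 degrees


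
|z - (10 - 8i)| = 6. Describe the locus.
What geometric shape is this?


|z - z0| = r is a circle with center z0 and radius r.
Center = (10, -8), radius = 6

Circle with center (10, -8) and radius 6


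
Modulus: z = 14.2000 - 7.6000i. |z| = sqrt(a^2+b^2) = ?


|z| = sqrt(14.2^2 + (-7.6)^2) = sqrt(201.64 + 57.76) = sqrt(259.4) = 16.1059

|z| = 16.1059


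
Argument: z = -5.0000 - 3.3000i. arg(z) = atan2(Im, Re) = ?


Re = -5, Im = -3.3
arg = atan2(-3.3, -5) = -146.5752 degrees

arg(z) = -146.5752 degrees


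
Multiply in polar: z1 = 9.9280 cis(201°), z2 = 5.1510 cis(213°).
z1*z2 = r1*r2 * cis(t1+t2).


r = 9.9280 * 5.1510 = 51.1391
theta = 201° + 213° = 414° = 54° (mod 360)

51.1391 cis(54°)


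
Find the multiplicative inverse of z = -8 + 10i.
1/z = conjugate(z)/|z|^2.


|z|^2 = 64+100 = 164
1/z = (-8 - 10i)/164

1/z = -0.0488 - 0.0610i


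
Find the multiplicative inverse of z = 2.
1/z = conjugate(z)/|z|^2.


|z|^2 = 4+0 = 4
1/z = (2 - 0i)/4

1/z = 0.5000 + 0i


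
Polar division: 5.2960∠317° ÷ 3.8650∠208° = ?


r = 5.2960 / 3.8650 = 1.3702
theta = 317° - 208° = 109° = 109° (mod 360)

1.3702 cis(109°)


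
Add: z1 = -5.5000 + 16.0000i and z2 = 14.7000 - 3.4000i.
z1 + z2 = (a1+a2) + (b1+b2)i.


Real: -5.5 + 14.7 = 9.2
Imag: 16 - 3.4 = 12.6

9.2000 + 12.6000i


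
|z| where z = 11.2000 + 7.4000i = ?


|z| = sqrt(11.2^2 + 7.4^2) = sqrt(125.44 + 54.76) = sqrt(180.2) = 13.4239

|z| = 13.4239


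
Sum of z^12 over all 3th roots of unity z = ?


The roots are w_k = w^k with w = e^(2*pi*i/3), and (w^k)^12 = (w^12)^k.
So S = 1 + u + u^2 + ... + u^(2) with u = w^12.
12 = 4*3 + 0, so 12 is a multiple of 3 and u = (w^3)^4 = 1.
Every one of the 3 terms equals 1: S = 3

S = 3


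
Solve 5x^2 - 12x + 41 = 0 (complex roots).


disc = (-12)^2 - 4*5*41 = 144 - 820 = -676
sqrt(|disc|) = sqrt(676) = 26.0000
Real part = 12/(2*5) = 1.2000
Imag part = 26.0000/(2*5) = 2.6000

1.2000 ± 2.6000i


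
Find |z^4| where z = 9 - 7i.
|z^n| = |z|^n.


|z| = sqrt(81+49) = sqrt(130) = 11.4018
|z^4| = |z|^4 = (sqrt(130))^4 = 130^2 = 16900

|z^4| = 16900


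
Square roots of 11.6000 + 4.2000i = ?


|z| = sqrt(134.56+17.64) = 12.3369
sqrt((|z|+a)/2) = sqrt((12.3369+11.6)/2) = sqrt(11.9685) = 3.4595
sqrt((|z|-a)/2) = sqrt((12.3369-11.6)/2) = sqrt(0.3685) = 0.6070

±(3.4595 + 0.6070i) i.e. 3.4595 + 0.6070i and -3.4595 - 0.6070i


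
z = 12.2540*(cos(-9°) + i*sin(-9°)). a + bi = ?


a = 12.2540*cos(-9°) = 12.2540*0.987688 = 12.1031
b = 12.2540*sin(-9°) = 12.2540*(-0.15643) = -1.9169

12.1031 - 1.9169i


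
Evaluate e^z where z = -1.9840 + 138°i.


e^-1.9840 = 0.1375
cos(138°) = -0.7431
sin(138°) = 0.6691
Real = 0.1375*(-0.7431) = -0.1022
Imag = 0.1375*0.6691 = 0.0920

-0.1022 + 0.0920i


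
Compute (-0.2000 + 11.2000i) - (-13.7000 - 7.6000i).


Real: -0.2 + 13.7 = 13.5
Imag: 11.2 + 7.6 = 18.8

13.5000 + 18.8000i
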